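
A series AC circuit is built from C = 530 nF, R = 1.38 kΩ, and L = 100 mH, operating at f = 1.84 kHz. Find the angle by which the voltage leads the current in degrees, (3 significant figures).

35.7°

ω = 2πf = 11560 rad/s
X_L = ωL = 1160 Ω
X_C = 1/(ωC) = 163 Ω
Net reactance X = X_L − X_C = 993 Ω
Z = 1380 + j993 Ω
|Z| = √(1380² + 993²) = 1700 Ω
∠Z = arctan(993/1380) = 35.7°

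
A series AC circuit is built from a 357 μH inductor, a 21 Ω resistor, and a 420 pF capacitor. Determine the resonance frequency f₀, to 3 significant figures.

ω₀ = 1/√(LC) = 1/√(0.000357 × 4.2e-10) = 2.583e+06 rad/s
f₀ = ω₀/(2π) = 411 kHz

411 kHz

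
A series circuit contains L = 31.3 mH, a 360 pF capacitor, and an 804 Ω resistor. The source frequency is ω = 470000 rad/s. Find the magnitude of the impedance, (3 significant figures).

8840 Ω

X_L = ωL = 14700 Ω
X_C = 1/(ωC) = 5910 Ω
Net reactance X = X_L − X_C = 8800 Ω
Z = 804 + j8800 Ω
|Z| = √(804² + 8800²) = 8840 Ω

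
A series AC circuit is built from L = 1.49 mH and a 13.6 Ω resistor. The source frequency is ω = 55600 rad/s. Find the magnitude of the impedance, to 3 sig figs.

84.0 Ω

X_L = ωL = 82.8 Ω
Z = 13.6 + j82.8 Ω
|Z| = √(13.6² + 82.8²) = 84.0 Ω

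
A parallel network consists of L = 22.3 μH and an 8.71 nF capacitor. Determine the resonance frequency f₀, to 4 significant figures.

ω₀ = 1/√(LC) = 1/√(2.23e-05 × 8.71e-09) = 2.269e+06 rad/s
f₀ = ω₀/(2π) = 361.1 kHz

361.1 kHz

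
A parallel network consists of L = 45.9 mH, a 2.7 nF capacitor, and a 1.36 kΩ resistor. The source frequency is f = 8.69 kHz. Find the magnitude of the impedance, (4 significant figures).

1287 Ω

ω = 2πf = 54600 rad/s
X_L = ωL = 2506 Ω
X_C = 1/(ωC) = 6783 Ω
Parallel: admittances add. Y = 1/R + 1/(jωL) + jωC
Y = (0.0007353 − j0.0002516) S
|Y| = 0.0007771 S → |Z| = 1/|Y| = 1287 Ω, ∠Z = −∠Y = 18.89°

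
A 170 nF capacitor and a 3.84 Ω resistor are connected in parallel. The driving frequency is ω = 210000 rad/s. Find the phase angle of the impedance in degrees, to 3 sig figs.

X_C = 1/(ωC) = 28.0 Ω
Parallel: admittances add. Y = 1/R + jωC
Y = (0.260 + j0.0357) S
|Y| = 0.263 S → |Z| = 1/|Y| = 3.80 Ω, ∠Z = −∠Y = -7.81°

-7.81°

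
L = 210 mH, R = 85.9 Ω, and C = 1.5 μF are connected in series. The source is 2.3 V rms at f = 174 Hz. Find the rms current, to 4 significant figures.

5.901 mA

ω = 2πf = 1093 rad/s
X_L = ωL = 229.6 Ω
X_C = 1/(ωC) = 609.8 Ω
Net reactance X = X_L − X_C = -380.2 Ω
Z = 85.90 − j380.2 Ω
|Z| = √(85.90² + 380.2²) = 389.8 Ω
I = V/|Z| = 2.3/389.8 = 5.901 mA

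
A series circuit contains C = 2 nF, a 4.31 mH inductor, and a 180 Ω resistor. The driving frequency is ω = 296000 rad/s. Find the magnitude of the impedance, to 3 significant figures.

451 Ω

X_L = ωL = 1280 Ω
X_C = 1/(ωC) = 1690 Ω
Net reactance X = X_L − X_C = -413 Ω
Z = 180 − j413 Ω
|Z| = √(180² + 413²) = 451 Ω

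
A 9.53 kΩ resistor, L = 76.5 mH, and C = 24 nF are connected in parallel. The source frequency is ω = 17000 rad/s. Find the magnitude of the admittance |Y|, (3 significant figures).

376 μS

X_L = ωL = 1300 Ω
X_C = 1/(ωC) = 2450 Ω
Parallel: admittances add. Y = 1/R + 1/(jωL) + jωC
Y = (0.000105 − j0.000361) S
|Y| = 0.000376 S → |Z| = 1/|Y| = 2660 Ω, ∠Z = −∠Y = 73.8°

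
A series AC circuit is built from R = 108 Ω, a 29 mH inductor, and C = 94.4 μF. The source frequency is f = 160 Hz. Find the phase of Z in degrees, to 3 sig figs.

ω = 2πf = 1005 rad/s
X_L = ωL = 29.2 Ω
X_C = 1/(ωC) = 10.5 Ω
Net reactance X = X_L − X_C = 18.6 Ω
Z = 108 + j18.6 Ω
|Z| = √(108² + 18.6²) = 110 Ω
∠Z = arctan(18.6/108) = 9.78°

9.78°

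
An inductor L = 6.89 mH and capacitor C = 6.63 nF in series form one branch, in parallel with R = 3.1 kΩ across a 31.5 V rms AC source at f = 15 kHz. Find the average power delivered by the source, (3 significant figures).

ω = 2πf = 94250 rad/s
X_L = ωL = 649 Ω
X_C = 1/(ωC) = 1600 Ω
Branch 1: Z₁ = R = 3100 Ω
Branch 2 (series LC): Z₂ = j(X_L − X_C) = −j951 Ω
Parallel: Z = Z₁Z₂/(Z₁+Z₂), |Z| = 909 Ω, ∠Z = -72.9°
I = V/|Z| = 34.6 mA
P = VI cos φ = 31.5 × 0.0346 × cos(-72.9°) = 320 mW

320 mW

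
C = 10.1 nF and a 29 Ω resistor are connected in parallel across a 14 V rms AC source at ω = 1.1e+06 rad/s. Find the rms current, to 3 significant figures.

507 mA

X_C = 1/(ωC) = 90.0 Ω
Parallel: admittances add. Y = 1/R + jωC
Y = (0.0345 + j0.0111) S
|Y| = 0.0362 S → |Z| = 1/|Y| = 27.6 Ω, ∠Z = −∠Y = -17.9°
I = V/|Z| = 14/27.6 = 507 mA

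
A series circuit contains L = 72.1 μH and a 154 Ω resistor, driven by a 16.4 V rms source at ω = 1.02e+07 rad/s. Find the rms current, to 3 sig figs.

X_L = ωL = 735 Ω
Z = 154 + j735 Ω
|Z| = √(154² + 735²) = 751 Ω
I = V/|Z| = 16.4/751 = 21.8 mA

21.8 mA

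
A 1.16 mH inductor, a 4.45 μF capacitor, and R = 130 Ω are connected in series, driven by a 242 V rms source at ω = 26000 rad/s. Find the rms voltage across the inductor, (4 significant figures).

55.39 V

X_L = ωL = 30.16 Ω
X_C = 1/(ωC) = 8.643 Ω
Net reactance X = X_L − X_C = 21.52 Ω
Z = 130.0 + j21.52 Ω
|Z| = √(130.0² + 21.52²) = 131.8 Ω
I = V/|Z| = 1.837 A
V_L = I·|Z_L| = 1.837 × 30.16 = 55.39 V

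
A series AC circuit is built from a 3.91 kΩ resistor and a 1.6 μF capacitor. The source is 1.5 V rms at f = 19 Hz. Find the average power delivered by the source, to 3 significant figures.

ω = 2πf = 119.4 rad/s
X_C = 1/(ωC) = 5240 Ω
Z = 3910 − j5240 Ω
|Z| = √(3910² + 5240²) = 6530 Ω
∠Z = arctan(-5240/3910) = -53.2°
I = V/|Z| = 230 μA
P = VI cos φ = 1.5 × 0.000230 × cos(-53.2°) = 206 μW

206 μW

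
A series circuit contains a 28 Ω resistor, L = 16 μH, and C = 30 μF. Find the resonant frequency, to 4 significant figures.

ω₀ = 1/√(LC) = 1/√(1.6e-05 × 3e-05) = 45640 rad/s
f₀ = ω₀/(2π) = 7.264 kHz

7.264 kHz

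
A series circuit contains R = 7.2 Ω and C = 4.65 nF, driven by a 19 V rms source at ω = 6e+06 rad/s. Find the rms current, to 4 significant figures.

X_C = 1/(ωC) = 35.84 Ω
Z = 7.200 − j35.84 Ω
|Z| = √(7.200² + 35.84²) = 36.56 Ω
I = V/|Z| = 19/36.56 = 519.7 mA

519.7 mA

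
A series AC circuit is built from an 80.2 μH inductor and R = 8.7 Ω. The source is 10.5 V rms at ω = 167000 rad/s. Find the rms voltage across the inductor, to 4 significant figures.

8.805 V

X_L = ωL = 13.39 Ω
Z = 8.700 + j13.39 Ω
|Z| = √(8.700² + 13.39²) = 15.97 Ω
I = V/|Z| = 657.4 mA
V_L = I·|Z_L| = 0.6574 × 13.39 = 8.805 V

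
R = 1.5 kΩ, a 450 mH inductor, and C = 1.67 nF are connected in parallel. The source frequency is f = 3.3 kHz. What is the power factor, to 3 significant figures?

ω = 2πf = 20730 rad/s
X_L = ωL = 9330 Ω
X_C = 1/(ωC) = 28900 Ω
Parallel: admittances add. Y = 1/R + 1/(jωL) + jωC
Y = (0.000667 − j7.25e-05) S
|Y| = 0.000671 S → |Z| = 1/|Y| = 1490 Ω, ∠Z = −∠Y = 6.21°
cos φ = cos(6.21°) = 0.994

0.994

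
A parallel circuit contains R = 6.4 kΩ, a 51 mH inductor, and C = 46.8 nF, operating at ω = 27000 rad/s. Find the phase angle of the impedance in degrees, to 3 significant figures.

-73.8°

X_L = ωL = 1380 Ω
X_C = 1/(ωC) = 791 Ω
Parallel: admittances add. Y = 1/R + 1/(jωL) + jωC
Y = (0.000156 + j0.000537) S
|Y| = 0.000560 S → |Z| = 1/|Y| = 1790 Ω, ∠Z = −∠Y = -73.8°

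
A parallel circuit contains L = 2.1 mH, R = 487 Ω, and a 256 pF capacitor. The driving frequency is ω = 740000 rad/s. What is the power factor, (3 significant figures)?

X_L = ωL = 1550 Ω
X_C = 1/(ωC) = 5280 Ω
Parallel: admittances add. Y = 1/R + 1/(jωL) + jωC
Y = (0.00205 − j0.000454) S
|Y| = 0.00210 S → |Z| = 1/|Y| = 476 Ω, ∠Z = −∠Y = 12.5°
cos φ = cos(12.5°) = 0.976

0.976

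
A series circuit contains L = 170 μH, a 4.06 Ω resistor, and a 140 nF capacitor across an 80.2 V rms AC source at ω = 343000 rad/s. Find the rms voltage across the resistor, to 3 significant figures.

X_L = ωL = 58.3 Ω
X_C = 1/(ωC) = 20.8 Ω
Net reactance X = X_L − X_C = 37.5 Ω
Z = 4.06 + j37.5 Ω
|Z| = √(4.06² + 37.5²) = 37.7 Ω
I = V/|Z| = 2.13 A
V_R = I·|Z_R| = 2.13 × 4.06 = 8.64 V

8.64 V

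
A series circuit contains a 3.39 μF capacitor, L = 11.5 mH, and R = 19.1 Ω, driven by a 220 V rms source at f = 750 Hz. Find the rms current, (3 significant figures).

ω = 2πf = 4712 rad/s
X_L = ωL = 54.2 Ω
X_C = 1/(ωC) = 62.6 Ω
Net reactance X = X_L − X_C = -8.41 Ω
Z = 19.1 − j8.41 Ω
|Z| = √(19.1² + 8.41²) = 20.9 Ω
I = V/|Z| = 220/20.9 = 10.5 A

10.5 A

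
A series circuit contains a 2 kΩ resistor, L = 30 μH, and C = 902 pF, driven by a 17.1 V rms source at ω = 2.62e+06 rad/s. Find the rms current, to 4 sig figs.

X_L = ωL = 78.60 Ω
X_C = 1/(ωC) = 423.1 Ω
Net reactance X = X_L − X_C = -344.5 Ω
Z = 2000 − j344.5 Ω
|Z| = √(2000² + 344.5²) = 2029 Ω
I = V/|Z| = 17.1/2029 = 8.426 mA

8.426 mA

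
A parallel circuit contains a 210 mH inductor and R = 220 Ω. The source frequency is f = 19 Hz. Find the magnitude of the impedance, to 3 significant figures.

24.9 Ω

ω = 2πf = 119.4 rad/s
X_L = ωL = 25.1 Ω
Parallel: admittances add. Y = 1/R + 1/(jωL)
Y = (0.00455 − j0.0399) S
|Y| = 0.0401 S → |Z| = 1/|Y| = 24.9 Ω, ∠Z = −∠Y = 83.5°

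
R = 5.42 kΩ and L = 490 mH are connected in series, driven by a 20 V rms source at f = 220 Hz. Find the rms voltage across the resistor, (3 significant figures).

19.8 V

ω = 2πf = 1382 rad/s
X_L = ωL = 677 Ω
Z = 5420 + j677 Ω
|Z| = √(5420² + 677²) = 5460 Ω
I = V/|Z| = 3.66 mA
V_R = I·|Z_R| = 0.00366 × 5420 = 19.8 V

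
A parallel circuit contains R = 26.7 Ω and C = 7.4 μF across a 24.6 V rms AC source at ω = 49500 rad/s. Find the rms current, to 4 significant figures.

9.058 A

X_C = 1/(ωC) = 2.730 Ω
Parallel: admittances add. Y = 1/R + jωC
Y = (0.03745 + j0.3663) S
|Y| = 0.3682 S → |Z| = 1/|Y| = 2.716 Ω, ∠Z = −∠Y = -84.16°
I = V/|Z| = 24.6/2.716 = 9.058 A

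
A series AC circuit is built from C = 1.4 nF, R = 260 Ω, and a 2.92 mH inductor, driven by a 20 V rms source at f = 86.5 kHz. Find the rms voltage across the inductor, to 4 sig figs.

84.23 V

ω = 2πf = 543500 rad/s
X_L = ωL = 1587 Ω
X_C = 1/(ωC) = 1314 Ω
Net reactance X = X_L − X_C = 272.8 Ω
Z = 260.0 + j272.8 Ω
|Z| = √(260.0² + 272.8²) = 376.8 Ω
I = V/|Z| = 53.07 mA
V_L = I·|Z_L| = 0.05307 × 1587 = 84.23 V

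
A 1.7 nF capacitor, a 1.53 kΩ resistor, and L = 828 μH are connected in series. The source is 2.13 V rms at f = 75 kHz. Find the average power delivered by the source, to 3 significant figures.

ω = 2πf = 471200 rad/s
X_L = ωL = 390 Ω
X_C = 1/(ωC) = 1250 Ω
Net reactance X = X_L − X_C = -858 Ω
Z = 1530 − j858 Ω
|Z| = √(1530² + 858²) = 1750 Ω
∠Z = arctan(-858/1530) = -29.3°
I = V/|Z| = 1.21 mA
P = VI cos φ = 2.13 × 0.00121 × cos(-29.3°) = 2.26 mW

2.26 mW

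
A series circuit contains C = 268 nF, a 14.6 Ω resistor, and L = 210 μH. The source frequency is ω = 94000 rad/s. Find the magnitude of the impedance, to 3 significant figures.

X_L = ωL = 19.7 Ω
X_C = 1/(ωC) = 39.7 Ω
Net reactance X = X_L − X_C = -20.0 Ω
Z = 14.6 − j20.0 Ω
|Z| = √(14.6² + 20.0²) = 24.7 Ω

24.7 Ω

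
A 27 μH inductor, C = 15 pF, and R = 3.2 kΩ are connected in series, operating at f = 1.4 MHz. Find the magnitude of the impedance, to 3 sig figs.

ω = 2πf = 8.796e+06 rad/s
X_L = ωL = 238 Ω
X_C = 1/(ωC) = 7580 Ω
Net reactance X = X_L − X_C = -7340 Ω
Z = 3200 − j7340 Ω
|Z| = √(3200² + 7340²) = 8010 Ω

8010 Ω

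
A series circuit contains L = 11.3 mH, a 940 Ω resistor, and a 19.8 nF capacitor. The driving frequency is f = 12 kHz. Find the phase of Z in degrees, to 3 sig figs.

11.0°

ω = 2πf = 75400 rad/s
X_L = ωL = 852 Ω
X_C = 1/(ωC) = 670 Ω
Net reactance X = X_L − X_C = 182 Ω
Z = 940 + j182 Ω
|Z| = √(940² + 182²) = 957 Ω
∠Z = arctan(182/940) = 11.0°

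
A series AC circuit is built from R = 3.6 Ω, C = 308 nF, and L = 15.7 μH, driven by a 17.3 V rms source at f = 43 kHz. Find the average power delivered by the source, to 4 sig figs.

14.68 W

ω = 2πf = 270200 rad/s
X_L = ωL = 4.242 Ω
X_C = 1/(ωC) = 12.02 Ω
Net reactance X = X_L − X_C = -7.775 Ω
Z = 3.600 − j7.775 Ω
|Z| = √(3.600² + 7.775²) = 8.568 Ω
∠Z = arctan(-7.775/3.600) = -65.16°
I = V/|Z| = 2.019 A
P = VI cos φ = 17.3 × 2.019 × cos(-65.16°) = 14.68 W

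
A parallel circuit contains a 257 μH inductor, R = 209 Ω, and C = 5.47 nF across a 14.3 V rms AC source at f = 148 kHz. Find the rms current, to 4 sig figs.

ω = 2πf = 929900 rad/s
X_L = ωL = 239.0 Ω
X_C = 1/(ωC) = 196.6 Ω
Parallel: admittances add. Y = 1/R + 1/(jωL) + jωC
Y = (0.004785 + j0.0009023) S
|Y| = 0.004869 S → |Z| = 1/|Y| = 205.4 Ω, ∠Z = −∠Y = -10.68°
I = V/|Z| = 14.3/205.4 = 69.63 mA

69.63 mA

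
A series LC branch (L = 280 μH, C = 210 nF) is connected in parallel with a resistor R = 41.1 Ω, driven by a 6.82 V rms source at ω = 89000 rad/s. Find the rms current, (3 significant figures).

X_L = ωL = 24.9 Ω
X_C = 1/(ωC) = 53.5 Ω
Branch 1: Z₁ = R = 41.1 Ω
Branch 2 (series LC): Z₂ = j(X_L − X_C) = −j28.6 Ω
Parallel: Z = Z₁Z₂/(Z₁+Z₂), |Z| = 23.5 Ω, ∠Z = -55.2°
I = V/|Z| = 6.82/23.5 = 291 mA

291 mA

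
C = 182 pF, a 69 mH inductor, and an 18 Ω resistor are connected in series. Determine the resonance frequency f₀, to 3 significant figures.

ω₀ = 1/√(LC) = 1/√(0.069 × 1.82e-10) = 282200 rad/s
f₀ = ω₀/(2π) = 44.9 kHz

44.9 kHz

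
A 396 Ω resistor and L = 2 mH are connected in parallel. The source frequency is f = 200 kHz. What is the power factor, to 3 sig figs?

0.988

ω = 2πf = 1.257e+06 rad/s
X_L = ωL = 2510 Ω
Parallel: admittances add. Y = 1/R + 1/(jωL)
Y = (0.00253 − j0.000398) S
|Y| = 0.00256 S → |Z| = 1/|Y| = 391 Ω, ∠Z = −∠Y = 8.95°
cos φ = cos(8.95°) = 0.988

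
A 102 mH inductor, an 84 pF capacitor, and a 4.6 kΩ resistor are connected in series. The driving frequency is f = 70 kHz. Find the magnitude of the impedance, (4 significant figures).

ω = 2πf = 439800 rad/s
X_L = ωL = 44860 Ω
X_C = 1/(ωC) = 27070 Ω
Net reactance X = X_L − X_C = 17790 Ω
Z = 4600 + j17790 Ω
|Z| = √(4600² + 17790²) = 18380 Ω

18380 Ω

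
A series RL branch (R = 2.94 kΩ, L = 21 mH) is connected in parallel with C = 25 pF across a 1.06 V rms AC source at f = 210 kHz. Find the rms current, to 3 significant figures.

4.93 μA

ω = 2πf = 1.319e+06 rad/s
X_L = ωL = 27700 Ω
X_C = 1/(ωC) = 30300 Ω
Branch 1 (R+jX_L): Z₁ = 2940 + j27700 Ω, |Z₁| = 27900 Ω
Branch 2 (−jX_C): Z₂ = −j30300 Ω
Parallel: Z = Z₁Z₂/(Z₁+Z₂), |Z| = 215000 Ω, ∠Z = 35.5°
I = V/|Z| = 1.06/215000 = 4.93 μA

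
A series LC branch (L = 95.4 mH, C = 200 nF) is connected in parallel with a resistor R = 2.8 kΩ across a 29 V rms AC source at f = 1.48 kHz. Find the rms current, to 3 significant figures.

83.6 mA

ω = 2πf = 9299 rad/s
X_L = ωL = 887 Ω
X_C = 1/(ωC) = 538 Ω
Branch 1: Z₁ = R = 2800 Ω
Branch 2 (series LC): Z₂ = j(X_L − X_C) = j349 Ω
Parallel: Z = Z₁Z₂/(Z₁+Z₂), |Z| = 347 Ω, ∠Z = 82.9°
I = V/|Z| = 29/347 = 83.6 mA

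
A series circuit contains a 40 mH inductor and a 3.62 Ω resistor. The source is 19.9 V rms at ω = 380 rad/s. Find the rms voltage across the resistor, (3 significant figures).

X_L = ωL = 15.2 Ω
Z = 3.62 + j15.2 Ω
|Z| = √(3.62² + 15.2²) = 15.6 Ω
I = V/|Z| = 1.27 A
V_R = I·|Z_R| = 1.27 × 3.62 = 4.61 V

4.61 V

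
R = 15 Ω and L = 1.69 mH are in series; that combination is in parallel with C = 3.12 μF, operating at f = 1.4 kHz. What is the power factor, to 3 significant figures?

ω = 2πf = 8796 rad/s
X_L = ωL = 14.9 Ω
X_C = 1/(ωC) = 36.4 Ω
Branch 1 (R+jX_L): Z₁ = 15.0 + j14.9 Ω, |Z₁| = 21.1 Ω
Branch 2 (−jX_C): Z₂ = −j36.4 Ω
Parallel: Z = Z₁Z₂/(Z₁+Z₂), |Z| = 29.3 Ω, ∠Z = 9.93°
cos φ = cos(9.93°) = 0.985

0.985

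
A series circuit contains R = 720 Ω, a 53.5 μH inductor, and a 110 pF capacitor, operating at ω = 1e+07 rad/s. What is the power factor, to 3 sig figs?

X_L = ωL = 535 Ω
X_C = 1/(ωC) = 909 Ω
Net reactance X = X_L − X_C = -374 Ω
Z = 720 − j374 Ω
|Z| = √(720² + 374²) = 811 Ω
∠Z = arctan(-374/720) = -27.5°
cos φ = cos(-27.5°) = 0.887

0.887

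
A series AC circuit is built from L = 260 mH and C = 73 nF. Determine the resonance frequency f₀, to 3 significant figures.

1.16 kHz

ω₀ = 1/√(LC) = 1/√(0.26 × 7.3e-08) = 7259 rad/s
f₀ = ω₀/(2π) = 1.16 kHz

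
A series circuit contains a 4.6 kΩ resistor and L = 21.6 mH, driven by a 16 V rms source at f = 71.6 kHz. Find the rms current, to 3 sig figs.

ω = 2πf = 449900 rad/s
X_L = ωL = 9720 Ω
Z = 4600 + j9720 Ω
|Z| = √(4600² + 9720²) = 10800 Ω
I = V/|Z| = 16/10800 = 1.49 mA

1.49 mA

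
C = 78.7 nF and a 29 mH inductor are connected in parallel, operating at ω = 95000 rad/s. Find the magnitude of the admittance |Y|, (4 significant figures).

7.114 mS

X_L = ωL = 2755 Ω
X_C = 1/(ωC) = 133.8 Ω
Parallel: admittances add. Y = 1/(jωL) + jωC
Y = (0 + j0.007114) S
|Y| = 0.007114 S → |Z| = 1/|Y| = 140.6 Ω, ∠Z = −∠Y = -90.00°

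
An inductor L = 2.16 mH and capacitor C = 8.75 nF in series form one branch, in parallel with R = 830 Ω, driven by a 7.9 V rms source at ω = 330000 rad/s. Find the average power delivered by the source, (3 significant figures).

75.2 mW

X_L = ωL = 713 Ω
X_C = 1/(ωC) = 346 Ω
Branch 1: Z₁ = R = 830 Ω
Branch 2 (series LC): Z₂ = j(X_L − X_C) = j366 Ω
Parallel: Z = Z₁Z₂/(Z₁+Z₂), |Z| = 335 Ω, ∠Z = 66.2°
I = V/|Z| = 23.6 mA
P = VI cos φ = 7.9 × 0.0236 × cos(66.2°) = 75.2 mW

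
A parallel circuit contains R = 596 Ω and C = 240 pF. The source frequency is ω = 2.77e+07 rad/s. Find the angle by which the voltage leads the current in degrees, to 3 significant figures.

-75.8°

X_C = 1/(ωC) = 150 Ω
Parallel: admittances add. Y = 1/R + jωC
Y = (0.00168 + j0.00665) S
|Y| = 0.00686 S → |Z| = 1/|Y| = 146 Ω, ∠Z = −∠Y = -75.8°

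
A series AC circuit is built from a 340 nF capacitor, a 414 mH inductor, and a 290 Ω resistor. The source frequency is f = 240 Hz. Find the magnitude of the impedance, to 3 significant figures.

1360 Ω

ω = 2πf = 1508 rad/s
X_L = ωL = 624 Ω
X_C = 1/(ωC) = 1950 Ω
Net reactance X = X_L − X_C = -1330 Ω
Z = 290 − j1330 Ω
|Z| = √(290² + 1330²) = 1360 Ω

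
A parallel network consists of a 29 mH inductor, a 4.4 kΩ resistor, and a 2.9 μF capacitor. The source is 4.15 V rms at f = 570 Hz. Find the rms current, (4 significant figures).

3.283 mA

ω = 2πf = 3581 rad/s
X_L = ωL = 103.9 Ω
X_C = 1/(ωC) = 96.28 Ω
Parallel: admittances add. Y = 1/R + 1/(jωL) + jωC
Y = (0.0002273 + j0.0007579) S
|Y| = 0.0007912 S → |Z| = 1/|Y| = 1264 Ω, ∠Z = −∠Y = -73.31°
I = V/|Z| = 4.15/1264 = 3.283 mA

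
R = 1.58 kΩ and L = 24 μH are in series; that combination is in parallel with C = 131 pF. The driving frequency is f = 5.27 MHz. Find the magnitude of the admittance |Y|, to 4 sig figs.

4.115 mS

ω = 2πf = 3.311e+07 rad/s
X_L = ωL = 794.7 Ω
X_C = 1/(ωC) = 230.5 Ω
Branch 1 (R+jX_L): Z₁ = 1580 + j794.7 Ω, |Z₁| = 1769 Ω
Branch 2 (−jX_C): Z₂ = −j230.5 Ω
Parallel: Z = Z₁Z₂/(Z₁+Z₂), |Z| = 243.0 Ω, ∠Z = -82.95°
|Y| = 1/|Z| = 4.115 mS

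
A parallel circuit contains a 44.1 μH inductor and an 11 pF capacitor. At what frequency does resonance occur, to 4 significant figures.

ω₀ = 1/√(LC) = 1/√(4.41e-05 × 1.1e-11) = 4.54e+07 rad/s
f₀ = ω₀/(2π) = 7.226 MHz

7.226 MHz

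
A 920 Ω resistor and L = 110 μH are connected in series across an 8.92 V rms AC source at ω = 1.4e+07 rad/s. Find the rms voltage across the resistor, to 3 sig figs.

4.57 V

X_L = ωL = 1540 Ω
Z = 920 + j1540 Ω
|Z| = √(920² + 1540²) = 1790 Ω
I = V/|Z| = 4.97 mA
V_R = I·|Z_R| = 0.00497 × 920 = 4.57 V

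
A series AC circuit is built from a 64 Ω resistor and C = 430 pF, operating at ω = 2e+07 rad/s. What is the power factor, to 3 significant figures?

0.482

X_C = 1/(ωC) = 116 Ω
Z = 64.0 − j116 Ω
|Z| = √(64.0² + 116²) = 133 Ω
∠Z = arctan(-116/64.0) = -61.2°
cos φ = cos(-61.2°) = 0.482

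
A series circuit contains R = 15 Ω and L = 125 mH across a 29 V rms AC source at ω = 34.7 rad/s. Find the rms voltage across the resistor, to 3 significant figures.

27.9 V

X_L = ωL = 4.34 Ω
Z = 15.0 + j4.34 Ω
|Z| = √(15.0² + 4.34²) = 15.6 Ω
I = V/|Z| = 1.86 A
V_R = I·|Z_R| = 1.86 × 15.0 = 27.9 V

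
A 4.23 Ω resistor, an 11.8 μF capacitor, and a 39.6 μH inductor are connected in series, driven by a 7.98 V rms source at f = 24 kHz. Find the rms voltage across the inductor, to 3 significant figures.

ω = 2πf = 150800 rad/s
X_L = ωL = 5.97 Ω
X_C = 1/(ωC) = 0.562 Ω
Net reactance X = X_L − X_C = 5.41 Ω
Z = 4.23 + j5.41 Ω
|Z| = √(4.23² + 5.41²) = 6.87 Ω
I = V/|Z| = 1.16 A
V_L = I·|Z_L| = 1.16 × 5.97 = 6.94 V

6.94 V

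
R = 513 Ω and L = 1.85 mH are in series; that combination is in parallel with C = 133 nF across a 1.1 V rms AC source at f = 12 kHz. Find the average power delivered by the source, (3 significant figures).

ω = 2πf = 75400 rad/s
X_L = ωL = 139 Ω
X_C = 1/(ωC) = 99.7 Ω
Branch 1 (R+jX_L): Z₁ = 513 + j139 Ω, |Z₁| = 532 Ω
Branch 2 (−jX_C): Z₂ = −j99.7 Ω
Parallel: Z = Z₁Z₂/(Z₁+Z₂), |Z| = 103 Ω, ∠Z = -79.2°
I = V/|Z| = 10.7 mA
P = VI cos φ = 1.1 × 0.0107 × cos(-79.2°) = 2.20 mW

2.20 mW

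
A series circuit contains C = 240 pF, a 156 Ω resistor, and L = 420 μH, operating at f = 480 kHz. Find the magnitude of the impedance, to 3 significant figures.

ω = 2πf = 3.016e+06 rad/s
X_L = ωL = 1270 Ω
X_C = 1/(ωC) = 1380 Ω
Net reactance X = X_L − X_C = -115 Ω
Z = 156 − j115 Ω
|Z| = √(156² + 115²) = 194 Ω

194 Ω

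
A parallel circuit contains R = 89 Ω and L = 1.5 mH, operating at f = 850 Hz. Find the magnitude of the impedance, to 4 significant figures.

7.979 Ω

ω = 2πf = 5341 rad/s
X_L = ωL = 8.011 Ω
Parallel: admittances add. Y = 1/R + 1/(jωL)
Y = (0.01124 − j0.1248) S
|Y| = 0.1253 S → |Z| = 1/|Y| = 7.979 Ω, ∠Z = −∠Y = 84.86°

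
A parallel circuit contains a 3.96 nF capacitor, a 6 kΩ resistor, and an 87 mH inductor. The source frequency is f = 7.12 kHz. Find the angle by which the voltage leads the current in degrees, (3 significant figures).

ω = 2πf = 44740 rad/s
X_L = ωL = 3890 Ω
X_C = 1/(ωC) = 5640 Ω
Parallel: admittances add. Y = 1/R + 1/(jωL) + jωC
Y = (0.000167 − j7.98e-05) S
|Y| = 0.000185 S → |Z| = 1/|Y| = 5410 Ω, ∠Z = −∠Y = 25.6°

25.6°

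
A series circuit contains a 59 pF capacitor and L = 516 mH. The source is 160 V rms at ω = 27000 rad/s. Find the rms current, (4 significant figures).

260.7 μA

X_L = ωL = 13930 Ω
X_C = 1/(ωC) = 627700 Ω
Net reactance X = X_L − X_C = -613800 Ω
Z = − j613800 Ω
|Z| = √(0² + 613800²) = 613800 Ω
I = V/|Z| = 160/613800 = 260.7 μA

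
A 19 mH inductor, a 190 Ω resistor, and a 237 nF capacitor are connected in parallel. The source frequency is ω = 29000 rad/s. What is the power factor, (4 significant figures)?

0.7210

X_L = ωL = 551.0 Ω
X_C = 1/(ωC) = 145.5 Ω
Parallel: admittances add. Y = 1/R + 1/(jωL) + jωC
Y = (0.005263 + j0.005058) S
|Y| = 0.007300 S → |Z| = 1/|Y| = 137.0 Ω, ∠Z = −∠Y = -43.86°
cos φ = cos(-43.86°) = 0.7210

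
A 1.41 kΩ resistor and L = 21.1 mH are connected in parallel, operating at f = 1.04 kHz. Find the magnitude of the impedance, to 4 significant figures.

ω = 2πf = 6535 rad/s
X_L = ωL = 137.9 Ω
Parallel: admittances add. Y = 1/R + 1/(jωL)
Y = (0.0007092 − j0.007253) S
|Y| = 0.007287 S → |Z| = 1/|Y| = 137.2 Ω, ∠Z = −∠Y = 84.42°

137.2 Ω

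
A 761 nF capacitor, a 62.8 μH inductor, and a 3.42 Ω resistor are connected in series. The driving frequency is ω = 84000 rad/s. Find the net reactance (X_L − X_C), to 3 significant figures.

X_L = ωL = 5.28 Ω
X_C = 1/(ωC) = 15.6 Ω
X = 5.28 − 15.6 = -10.4 Ω

-10.4 Ω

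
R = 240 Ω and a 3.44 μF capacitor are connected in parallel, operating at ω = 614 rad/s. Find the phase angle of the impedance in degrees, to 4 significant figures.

-26.88°

X_C = 1/(ωC) = 473.4 Ω
Parallel: admittances add. Y = 1/R + jωC
Y = (0.004167 + j0.002112) S
|Y| = 0.004671 S → |Z| = 1/|Y| = 214.1 Ω, ∠Z = −∠Y = -26.88°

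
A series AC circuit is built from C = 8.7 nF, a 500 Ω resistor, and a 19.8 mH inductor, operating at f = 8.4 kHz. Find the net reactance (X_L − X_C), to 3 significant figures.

-1130 Ω

ω = 2πf = 52780 rad/s
X_L = ωL = 1050 Ω
X_C = 1/(ωC) = 2180 Ω
X = 1050 − 2180 = -1130 Ω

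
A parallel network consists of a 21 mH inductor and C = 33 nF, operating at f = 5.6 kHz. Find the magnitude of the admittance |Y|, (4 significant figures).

ω = 2πf = 35190 rad/s
X_L = ωL = 738.9 Ω
X_C = 1/(ωC) = 861.2 Ω
Parallel: admittances add. Y = 1/(jωL) + jωC
Y = (0 − j0.0001922) S
|Y| = 0.0001922 S → |Z| = 1/|Y| = 5202 Ω, ∠Z = −∠Y = 90.00°

192.2 μS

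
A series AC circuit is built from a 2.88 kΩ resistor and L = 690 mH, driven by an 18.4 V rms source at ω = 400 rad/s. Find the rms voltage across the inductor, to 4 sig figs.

1.755 V

X_L = ωL = 276.0 Ω
Z = 2880 + j276.0 Ω
|Z| = √(2880² + 276.0²) = 2893 Ω
I = V/|Z| = 6.360 mA
V_L = I·|Z_L| = 0.006360 × 276.0 = 1.755 V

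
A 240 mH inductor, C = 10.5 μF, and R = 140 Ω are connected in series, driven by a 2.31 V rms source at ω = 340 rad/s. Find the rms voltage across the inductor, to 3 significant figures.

0.776 V

X_L = ωL = 81.6 Ω
X_C = 1/(ωC) = 280 Ω
Net reactance X = X_L − X_C = -199 Ω
Z = 140 − j199 Ω
|Z| = √(140² + 199²) = 243 Ω
I = V/|Z| = 9.51 mA
V_L = I·|Z_L| = 0.00951 × 81.6 = 0.776 V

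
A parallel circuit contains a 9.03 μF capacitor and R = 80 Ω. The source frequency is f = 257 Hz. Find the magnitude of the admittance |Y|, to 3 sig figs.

19.2 mS

ω = 2πf = 1615 rad/s
X_C = 1/(ωC) = 68.6 Ω
Parallel: admittances add. Y = 1/R + jωC
Y = (0.0125 + j0.0146) S
|Y| = 0.0192 S → |Z| = 1/|Y| = 52.1 Ω, ∠Z = −∠Y = -49.4°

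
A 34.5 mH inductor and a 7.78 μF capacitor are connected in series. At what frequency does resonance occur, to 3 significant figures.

ω₀ = 1/√(LC) = 1/√(0.0345 × 7.78e-06) = 1930 rad/s
f₀ = ω₀/(2π) = 307 Hz

307 Hz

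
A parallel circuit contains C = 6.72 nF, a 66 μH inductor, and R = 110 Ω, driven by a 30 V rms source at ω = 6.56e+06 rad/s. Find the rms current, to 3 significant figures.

1.28 A

X_L = ωL = 433 Ω
X_C = 1/(ωC) = 22.7 Ω
Parallel: admittances add. Y = 1/R + 1/(jωL) + jωC
Y = (0.00909 + j0.0418) S
|Y| = 0.0428 S → |Z| = 1/|Y| = 23.4 Ω, ∠Z = −∠Y = -77.7°
I = V/|Z| = 30/23.4 = 1.28 A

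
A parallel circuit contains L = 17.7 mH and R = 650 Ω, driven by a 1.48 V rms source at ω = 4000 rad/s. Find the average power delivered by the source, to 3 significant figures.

X_L = ωL = 70.8 Ω
Parallel: admittances add. Y = 1/R + 1/(jωL)
Y = (0.00154 − j0.0141) S
|Y| = 0.0142 S → |Z| = 1/|Y| = 70.4 Ω, ∠Z = −∠Y = 83.8°
I = V/|Z| = 21.0 mA
P = VI cos φ = 1.48 × 0.0210 × cos(83.8°) = 3.37 mW

3.37 mW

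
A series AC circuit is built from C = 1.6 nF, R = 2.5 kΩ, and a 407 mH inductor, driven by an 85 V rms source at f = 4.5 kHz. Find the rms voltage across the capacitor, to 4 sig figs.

172.6 V

ω = 2πf = 28270 rad/s
X_L = ωL = 11510 Ω
X_C = 1/(ωC) = 22100 Ω
Net reactance X = X_L − X_C = -10600 Ω
Z = 2500 − j10600 Ω
|Z| = √(2500² + 10600²) = 10890 Ω
I = V/|Z| = 7.807 mA
V_C = I·|Z_C| = 0.007807 × 22100 = 172.6 V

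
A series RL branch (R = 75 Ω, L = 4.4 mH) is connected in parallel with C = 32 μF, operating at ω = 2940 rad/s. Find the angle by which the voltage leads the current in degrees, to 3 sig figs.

-82.0°

X_L = ωL = 12.9 Ω
X_C = 1/(ωC) = 10.6 Ω
Branch 1 (R+jX_L): Z₁ = 75.0 + j12.9 Ω, |Z₁| = 76.1 Ω
Branch 2 (−jX_C): Z₂ = −j10.6 Ω
Parallel: Z = Z₁Z₂/(Z₁+Z₂), |Z| = 10.8 Ω, ∠Z = -82.0°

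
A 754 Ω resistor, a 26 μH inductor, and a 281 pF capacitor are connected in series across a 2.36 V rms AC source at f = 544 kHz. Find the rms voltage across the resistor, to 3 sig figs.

1.46 V

ω = 2πf = 3.418e+06 rad/s
X_L = ωL = 88.9 Ω
X_C = 1/(ωC) = 1040 Ω
Net reactance X = X_L − X_C = -952 Ω
Z = 754 − j952 Ω
|Z| = √(754² + 952²) = 1210 Ω
I = V/|Z| = 1.94 mA
V_R = I·|Z_R| = 0.00194 × 754 = 1.46 V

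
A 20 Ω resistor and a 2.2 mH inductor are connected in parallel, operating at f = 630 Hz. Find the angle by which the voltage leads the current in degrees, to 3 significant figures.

66.5°

ω = 2πf = 3958 rad/s
X_L = ωL = 8.71 Ω
Parallel: admittances add. Y = 1/R + 1/(jωL)
Y = (0.0500 − j0.115) S
|Y| = 0.125 S → |Z| = 1/|Y| = 7.98 Ω, ∠Z = −∠Y = 66.5°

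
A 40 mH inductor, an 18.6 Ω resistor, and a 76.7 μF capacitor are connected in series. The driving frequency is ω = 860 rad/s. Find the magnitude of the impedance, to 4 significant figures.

X_L = ωL = 34.40 Ω
X_C = 1/(ωC) = 15.16 Ω
Net reactance X = X_L − X_C = 19.24 Ω
Z = 18.60 + j19.24 Ω
|Z| = √(18.60² + 19.24²) = 26.76 Ω

26.76 Ω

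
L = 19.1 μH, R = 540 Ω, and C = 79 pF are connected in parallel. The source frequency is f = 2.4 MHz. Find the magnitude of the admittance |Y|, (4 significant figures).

2.938 mS

ω = 2πf = 1.508e+07 rad/s
X_L = ωL = 288.0 Ω
X_C = 1/(ωC) = 839.4 Ω
Parallel: admittances add. Y = 1/R + 1/(jωL) + jωC
Y = (0.001852 − j0.002281) S
|Y| = 0.002938 S → |Z| = 1/|Y| = 340.4 Ω, ∠Z = −∠Y = 50.92°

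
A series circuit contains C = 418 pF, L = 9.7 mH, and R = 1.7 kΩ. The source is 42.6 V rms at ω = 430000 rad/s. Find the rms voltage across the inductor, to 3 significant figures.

80.9 V

X_L = ωL = 4170 Ω
X_C = 1/(ωC) = 5560 Ω
Net reactance X = X_L − X_C = -1390 Ω
Z = 1700 − j1390 Ω
|Z| = √(1700² + 1390²) = 2200 Ω
I = V/|Z| = 19.4 mA
V_L = I·|Z_L| = 0.0194 × 4170 = 80.9 V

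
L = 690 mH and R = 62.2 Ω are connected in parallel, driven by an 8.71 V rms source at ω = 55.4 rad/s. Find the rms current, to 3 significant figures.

X_L = ωL = 38.2 Ω
Parallel: admittances add. Y = 1/R + 1/(jωL)
Y = (0.0161 − j0.0262) S
|Y| = 0.0307 S → |Z| = 1/|Y| = 32.6 Ω, ∠Z = −∠Y = 58.4°
I = V/|Z| = 8.71/32.6 = 267 mA

267 mA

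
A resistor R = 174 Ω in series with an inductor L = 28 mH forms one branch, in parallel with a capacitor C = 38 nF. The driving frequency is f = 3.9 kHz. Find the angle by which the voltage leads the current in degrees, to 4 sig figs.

ω = 2πf = 24500 rad/s
X_L = ωL = 686.1 Ω
X_C = 1/(ωC) = 1074 Ω
Branch 1 (R+jX_L): Z₁ = 174.0 + j686.1 Ω, |Z₁| = 707.8 Ω
Branch 2 (−jX_C): Z₂ = −j1074 Ω
Parallel: Z = Z₁Z₂/(Z₁+Z₂), |Z| = 1788 Ω, ∠Z = 51.60°

51.60°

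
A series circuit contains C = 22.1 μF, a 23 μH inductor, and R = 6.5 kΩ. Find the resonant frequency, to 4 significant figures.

7.059 kHz

ω₀ = 1/√(LC) = 1/√(2.3e-05 × 2.21e-05) = 44350 rad/s
f₀ = ω₀/(2π) = 7.059 kHz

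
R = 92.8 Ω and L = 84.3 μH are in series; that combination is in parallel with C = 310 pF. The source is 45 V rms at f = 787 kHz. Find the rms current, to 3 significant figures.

40.9 mA

ω = 2πf = 4.945e+06 rad/s
X_L = ωL = 417 Ω
X_C = 1/(ωC) = 652 Ω
Branch 1 (R+jX_L): Z₁ = 92.8 + j417 Ω, |Z₁| = 427 Ω
Branch 2 (−jX_C): Z₂ = −j652 Ω
Parallel: Z = Z₁Z₂/(Z₁+Z₂), |Z| = 1100 Ω, ∠Z = 55.9°
I = V/|Z| = 45/1100 = 40.9 mA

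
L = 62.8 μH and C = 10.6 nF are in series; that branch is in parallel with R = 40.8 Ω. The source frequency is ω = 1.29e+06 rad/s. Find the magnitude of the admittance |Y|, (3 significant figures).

X_L = ωL = 81.0 Ω
X_C = 1/(ωC) = 73.1 Ω
Branch 1: Z₁ = R = 40.8 Ω
Branch 2 (series LC): Z₂ = j(X_L − X_C) = j7.88 Ω
Parallel: Z = Z₁Z₂/(Z₁+Z₂), |Z| = 7.74 Ω, ∠Z = 79.1°
|Y| = 1/|Z| = 129 mS

129 mS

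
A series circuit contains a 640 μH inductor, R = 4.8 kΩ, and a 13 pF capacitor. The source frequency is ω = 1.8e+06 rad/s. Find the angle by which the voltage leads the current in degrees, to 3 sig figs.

X_L = ωL = 1150 Ω
X_C = 1/(ωC) = 42700 Ω
Net reactance X = X_L − X_C = -41600 Ω
Z = 4800 − j41600 Ω
|Z| = √(4800² + 41600²) = 41900 Ω
∠Z = arctan(-41600/4800) = -83.4°

-83.4°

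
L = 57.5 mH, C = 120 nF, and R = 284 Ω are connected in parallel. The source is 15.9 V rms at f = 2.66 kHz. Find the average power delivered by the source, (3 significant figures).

ω = 2πf = 16710 rad/s
X_L = ωL = 961 Ω
X_C = 1/(ωC) = 499 Ω
Parallel: admittances add. Y = 1/R + 1/(jωL) + jωC
Y = (0.00352 + j0.000965) S
|Y| = 0.00365 S → |Z| = 1/|Y| = 274 Ω, ∠Z = −∠Y = -15.3°
I = V/|Z| = 58.1 mA
P = VI cos φ = 15.9 × 0.0581 × cos(-15.3°) = 890 mW

890 mW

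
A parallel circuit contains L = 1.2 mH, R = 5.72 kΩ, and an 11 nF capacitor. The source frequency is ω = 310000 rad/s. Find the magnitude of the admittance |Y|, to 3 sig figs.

743 μS

X_L = ωL = 372 Ω
X_C = 1/(ωC) = 293 Ω
Parallel: admittances add. Y = 1/R + 1/(jωL) + jωC
Y = (0.000175 + j0.000722) S
|Y| = 0.000743 S → |Z| = 1/|Y| = 1350 Ω, ∠Z = −∠Y = -76.4°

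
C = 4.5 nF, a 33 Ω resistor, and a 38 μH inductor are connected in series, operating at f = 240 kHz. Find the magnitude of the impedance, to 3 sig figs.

ω = 2πf = 1.508e+06 rad/s
X_L = ωL = 57.3 Ω
X_C = 1/(ωC) = 147 Ω
Net reactance X = X_L − X_C = -90.1 Ω
Z = 33.0 − j90.1 Ω
|Z| = √(33.0² + 90.1²) = 95.9 Ω

95.9 Ω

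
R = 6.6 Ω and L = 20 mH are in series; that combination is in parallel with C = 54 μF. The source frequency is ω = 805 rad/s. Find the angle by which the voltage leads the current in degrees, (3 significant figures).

X_L = ωL = 16.1 Ω
X_C = 1/(ωC) = 23.0 Ω
Branch 1 (R+jX_L): Z₁ = 6.60 + j16.1 Ω, |Z₁| = 17.4 Ω
Branch 2 (−jX_C): Z₂ = −j23.0 Ω
Parallel: Z = Z₁Z₂/(Z₁+Z₂), |Z| = 41.9 Ω, ∠Z = 24.0°

24.0°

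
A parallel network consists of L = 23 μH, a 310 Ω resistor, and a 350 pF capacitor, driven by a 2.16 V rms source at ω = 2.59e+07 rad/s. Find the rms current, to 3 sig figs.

17.4 mA

X_L = ωL = 596 Ω
X_C = 1/(ωC) = 110 Ω
Parallel: admittances add. Y = 1/R + 1/(jωL) + jωC
Y = (0.00323 + j0.00739) S
|Y| = 0.00806 S → |Z| = 1/|Y| = 124 Ω, ∠Z = −∠Y = -66.4°
I = V/|Z| = 2.16/124 = 17.4 mA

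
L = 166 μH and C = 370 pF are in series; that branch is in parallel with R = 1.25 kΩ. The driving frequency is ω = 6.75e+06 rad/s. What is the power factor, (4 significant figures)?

X_L = ωL = 1120 Ω
X_C = 1/(ωC) = 400.4 Ω
Branch 1: Z₁ = R = 1250 Ω
Branch 2 (series LC): Z₂ = j(X_L − X_C) = j720.1 Ω
Parallel: Z = Z₁Z₂/(Z₁+Z₂), |Z| = 624.0 Ω, ∠Z = 60.05°
cos φ = cos(60.05°) = 0.4992

0.4992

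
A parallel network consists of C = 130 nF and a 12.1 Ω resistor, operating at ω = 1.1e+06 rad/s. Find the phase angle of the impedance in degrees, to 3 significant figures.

X_C = 1/(ωC) = 6.99 Ω
Parallel: admittances add. Y = 1/R + jωC
Y = (0.0826 + j0.143) S
|Y| = 0.165 S → |Z| = 1/|Y| = 6.05 Ω, ∠Z = −∠Y = -60.0°

-60.0°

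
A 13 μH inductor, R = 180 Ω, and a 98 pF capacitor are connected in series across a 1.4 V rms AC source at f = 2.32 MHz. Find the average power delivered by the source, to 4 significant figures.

1.204 mW

ω = 2πf = 1.458e+07 rad/s
X_L = ωL = 189.5 Ω
X_C = 1/(ωC) = 700.0 Ω
Net reactance X = X_L − X_C = -510.5 Ω
Z = 180.0 − j510.5 Ω
|Z| = √(180.0² + 510.5²) = 541.3 Ω
∠Z = arctan(-510.5/180.0) = -70.58°
I = V/|Z| = 2.586 mA
P = VI cos φ = 1.4 × 0.002586 × cos(-70.58°) = 1.204 mW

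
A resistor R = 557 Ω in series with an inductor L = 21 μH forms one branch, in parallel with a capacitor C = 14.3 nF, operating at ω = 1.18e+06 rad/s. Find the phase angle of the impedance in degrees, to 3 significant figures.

-83.9°

X_L = ωL = 24.8 Ω
X_C = 1/(ωC) = 59.3 Ω
Branch 1 (R+jX_L): Z₁ = 557 + j24.8 Ω, |Z₁| = 558 Ω
Branch 2 (−jX_C): Z₂ = −j59.3 Ω
Parallel: Z = Z₁Z₂/(Z₁+Z₂), |Z| = 59.2 Ω, ∠Z = -83.9°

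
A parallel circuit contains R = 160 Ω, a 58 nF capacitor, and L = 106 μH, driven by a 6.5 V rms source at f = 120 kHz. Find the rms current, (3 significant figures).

ω = 2πf = 754000 rad/s
X_L = ωL = 79.9 Ω
X_C = 1/(ωC) = 22.9 Ω
Parallel: admittances add. Y = 1/R + 1/(jωL) + jωC
Y = (0.00625 + j0.0312) S
|Y| = 0.0318 S → |Z| = 1/|Y| = 31.4 Ω, ∠Z = −∠Y = -78.7°
I = V/|Z| = 6.5/31.4 = 207 mA

207 mA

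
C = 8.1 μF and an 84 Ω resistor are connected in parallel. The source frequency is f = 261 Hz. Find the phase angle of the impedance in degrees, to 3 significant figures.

ω = 2πf = 1640 rad/s
X_C = 1/(ωC) = 75.3 Ω
Parallel: admittances add. Y = 1/R + jωC
Y = (0.0119 + j0.0133) S
|Y| = 0.0178 S → |Z| = 1/|Y| = 56.1 Ω, ∠Z = −∠Y = -48.1°

-48.1°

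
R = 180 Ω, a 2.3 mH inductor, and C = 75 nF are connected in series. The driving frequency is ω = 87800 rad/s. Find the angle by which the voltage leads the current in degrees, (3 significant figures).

15.5°

X_L = ωL = 202 Ω
X_C = 1/(ωC) = 152 Ω
Net reactance X = X_L − X_C = 50.1 Ω
Z = 180 + j50.1 Ω
|Z| = √(180² + 50.1²) = 187 Ω
∠Z = arctan(50.1/180) = 15.5°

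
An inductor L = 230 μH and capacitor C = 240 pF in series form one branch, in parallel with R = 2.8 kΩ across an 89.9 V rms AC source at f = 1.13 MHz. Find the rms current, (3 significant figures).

ω = 2πf = 7.1e+06 rad/s
X_L = ωL = 1630 Ω
X_C = 1/(ωC) = 587 Ω
Branch 1: Z₁ = R = 2800 Ω
Branch 2 (series LC): Z₂ = j(X_L − X_C) = j1050 Ω
Parallel: Z = Z₁Z₂/(Z₁+Z₂), |Z| = 980 Ω, ∠Z = 69.5°
I = V/|Z| = 89.9/980 = 91.7 mA

91.7 mA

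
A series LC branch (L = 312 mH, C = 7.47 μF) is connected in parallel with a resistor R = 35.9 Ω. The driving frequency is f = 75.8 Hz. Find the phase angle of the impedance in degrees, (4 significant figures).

ω = 2πf = 476.3 rad/s
X_L = ωL = 148.6 Ω
X_C = 1/(ωC) = 281.1 Ω
Branch 1: Z₁ = R = 35.90 Ω
Branch 2 (series LC): Z₂ = j(X_L − X_C) = −j132.5 Ω
Parallel: Z = Z₁Z₂/(Z₁+Z₂), |Z| = 34.65 Ω, ∠Z = -15.16°

-15.16°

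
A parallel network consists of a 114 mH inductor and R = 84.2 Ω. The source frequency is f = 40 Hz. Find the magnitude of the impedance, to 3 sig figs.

27.1 Ω

ω = 2πf = 251.3 rad/s
X_L = ωL = 28.7 Ω
Parallel: admittances add. Y = 1/R + 1/(jωL)
Y = (0.0119 − j0.0349) S
|Y| = 0.0369 S → |Z| = 1/|Y| = 27.1 Ω, ∠Z = −∠Y = 71.2°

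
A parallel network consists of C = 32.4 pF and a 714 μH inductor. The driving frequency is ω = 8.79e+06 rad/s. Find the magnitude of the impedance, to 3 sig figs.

7970 Ω

X_L = ωL = 6280 Ω
X_C = 1/(ωC) = 3510 Ω
Parallel: admittances add. Y = 1/(jωL) + jωC
Y = (0 + j0.000125) S
|Y| = 0.000125 S → |Z| = 1/|Y| = 7970 Ω, ∠Z = −∠Y = -90.0°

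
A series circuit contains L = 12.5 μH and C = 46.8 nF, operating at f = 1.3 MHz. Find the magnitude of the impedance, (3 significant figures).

ω = 2πf = 8.168e+06 rad/s
X_L = ωL = 102 Ω
X_C = 1/(ωC) = 2.62 Ω
Net reactance X = X_L − X_C = 99.5 Ω
Z = j99.5 Ω
|Z| = √(0² + 99.5²) = 99.5 Ω

99.5 Ω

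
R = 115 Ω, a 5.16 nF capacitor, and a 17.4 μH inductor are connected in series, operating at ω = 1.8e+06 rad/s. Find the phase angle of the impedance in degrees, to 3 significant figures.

-33.6°

X_L = ωL = 31.3 Ω
X_C = 1/(ωC) = 108 Ω
Net reactance X = X_L − X_C = -76.3 Ω
Z = 115 − j76.3 Ω
|Z| = √(115² + 76.3²) = 138 Ω
∠Z = arctan(-76.3/115) = -33.6°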